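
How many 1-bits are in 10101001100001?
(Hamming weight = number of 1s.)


Counting 1s in 10101001100001

6


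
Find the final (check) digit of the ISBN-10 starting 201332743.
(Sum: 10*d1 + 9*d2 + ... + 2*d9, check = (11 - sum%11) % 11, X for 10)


Weighted sum: 123
123 mod 11 = 2

Check digit: 9


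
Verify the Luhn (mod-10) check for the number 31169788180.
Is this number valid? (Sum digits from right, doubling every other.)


Luhn sum = 46
46 mod 10 = 6

Invalid (Luhn sum mod 10 = 6)


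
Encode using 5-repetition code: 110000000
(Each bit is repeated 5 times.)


Each bit -> 5 copies

111111111100000000000000000000000000000000000


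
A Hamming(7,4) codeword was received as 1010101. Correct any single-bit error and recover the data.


Syndrome = 0: no error detected

Data: 1101 (no errors)


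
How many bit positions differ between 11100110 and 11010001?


XOR: 00110111
Count of 1s: 5

5


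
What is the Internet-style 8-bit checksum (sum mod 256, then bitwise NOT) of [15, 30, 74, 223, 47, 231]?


Sum = 620 mod 256 = 108
Complement = 147

147


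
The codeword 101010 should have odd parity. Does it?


Number of 1s: 3

Yes, parity is correct (3 ones)


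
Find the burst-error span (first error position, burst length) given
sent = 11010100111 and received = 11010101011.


XOR: 00000001100

Burst at position 7, length 2


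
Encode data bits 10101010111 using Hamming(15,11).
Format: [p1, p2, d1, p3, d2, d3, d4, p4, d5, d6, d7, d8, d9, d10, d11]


Parity bits: p1=1, p2=1, p3=0, p4=1

111001011010111


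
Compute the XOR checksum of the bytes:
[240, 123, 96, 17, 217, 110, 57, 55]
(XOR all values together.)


XOR chain: 240 ^ 123 ^ 96 ^ 17 ^ 217 ^ 110 ^ 57 ^ 55 = 67

67


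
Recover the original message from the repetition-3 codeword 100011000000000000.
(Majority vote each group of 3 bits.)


Groups: 100, 011, 000, 000, 000, 000
Majority votes: 010000

010000


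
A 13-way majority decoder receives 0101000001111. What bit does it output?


Ones: 6 out of 13
Threshold: 7

0 (6/13 voted 1)


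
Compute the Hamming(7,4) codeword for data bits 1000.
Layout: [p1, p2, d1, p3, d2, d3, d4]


Parity bits: p1=1, p2=1, p3=0

1110000


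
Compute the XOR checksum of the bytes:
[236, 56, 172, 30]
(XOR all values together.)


XOR chain: 236 ^ 56 ^ 172 ^ 30 = 102

102


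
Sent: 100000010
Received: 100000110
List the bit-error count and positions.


XOR: 000000100

1 error(s) at position(s): 6


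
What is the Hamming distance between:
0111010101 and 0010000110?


XOR: 0101010011
Count of 1s: 5

5


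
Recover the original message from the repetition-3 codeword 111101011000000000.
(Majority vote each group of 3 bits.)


Groups: 111, 101, 011, 000, 000, 000
Majority votes: 111000

111000


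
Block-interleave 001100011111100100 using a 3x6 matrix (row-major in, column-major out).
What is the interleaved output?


Matrix:
  001100
  011111
  100100
Read columns: 001010110111010010

001010110111010010


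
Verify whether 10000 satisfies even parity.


Number of 1s: 1

No, parity error (1 ones)


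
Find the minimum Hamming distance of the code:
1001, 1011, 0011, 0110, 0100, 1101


Comparing all pairs, minimum distance: 1
Can detect 0 errors, correct 0 errors

1


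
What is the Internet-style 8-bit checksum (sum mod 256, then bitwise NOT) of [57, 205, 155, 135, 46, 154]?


Sum = 752 mod 256 = 240
Complement = 15

15


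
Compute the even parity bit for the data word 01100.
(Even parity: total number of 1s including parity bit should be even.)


Number of 1s in data: 2
Parity bit: 0

0


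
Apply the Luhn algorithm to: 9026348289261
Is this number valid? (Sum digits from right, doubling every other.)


Luhn sum = 60
60 mod 10 = 0

Valid (Luhn sum mod 10 = 0)


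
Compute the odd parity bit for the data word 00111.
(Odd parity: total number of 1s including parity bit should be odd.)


Number of 1s in data: 3
Parity bit: 0

0


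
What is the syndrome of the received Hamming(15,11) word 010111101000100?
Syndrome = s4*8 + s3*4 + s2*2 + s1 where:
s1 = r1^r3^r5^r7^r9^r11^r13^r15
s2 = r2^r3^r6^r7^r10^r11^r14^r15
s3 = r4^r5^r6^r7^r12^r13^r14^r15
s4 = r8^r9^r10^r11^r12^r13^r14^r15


s1=0, s2=1, s3=1, s4=0

Syndrome = 6 (error at position 6)


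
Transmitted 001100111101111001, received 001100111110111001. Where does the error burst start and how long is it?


XOR: 000000000011000000

Burst at position 10, length 2


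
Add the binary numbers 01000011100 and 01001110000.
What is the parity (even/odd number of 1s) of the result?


01000011100 = 540
01001110000 = 624
Sum = 1164 = 10010001100
1s count = 4

even parity (4 ones in 10010001100)


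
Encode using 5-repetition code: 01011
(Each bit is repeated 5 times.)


Each bit -> 5 copies

0000011111000001111111111


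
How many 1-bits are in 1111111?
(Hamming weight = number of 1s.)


Counting 1s in 1111111

7


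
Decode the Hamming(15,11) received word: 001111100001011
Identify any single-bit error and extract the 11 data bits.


Syndrome = 14: error at position 14

Data: 11110001001 (corrected bit 14)


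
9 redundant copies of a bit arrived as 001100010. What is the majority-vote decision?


Ones: 3 out of 9
Threshold: 5

0 (3/9 voted 1)


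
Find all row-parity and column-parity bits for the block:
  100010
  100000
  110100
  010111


Row parities: 0110
Column parities: 100001

Row P: 0110, Col P: 100001, Corner: 0


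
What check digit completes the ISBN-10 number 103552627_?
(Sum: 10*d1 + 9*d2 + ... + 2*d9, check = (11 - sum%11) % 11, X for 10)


Weighted sum: 153
153 mod 11 = 10

Check digit: 1


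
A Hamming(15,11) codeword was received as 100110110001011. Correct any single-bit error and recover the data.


Syndrome = 2: error at position 2

Data: 01010001011 (corrected bit 2)


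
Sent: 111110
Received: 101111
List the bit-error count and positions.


XOR: 010001

2 error(s) at position(s): 1, 5


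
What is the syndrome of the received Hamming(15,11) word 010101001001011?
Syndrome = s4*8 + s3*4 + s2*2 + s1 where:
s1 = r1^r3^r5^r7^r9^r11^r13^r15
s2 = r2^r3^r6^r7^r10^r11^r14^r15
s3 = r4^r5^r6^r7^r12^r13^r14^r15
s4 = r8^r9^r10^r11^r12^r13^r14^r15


s1=0, s2=0, s3=1, s4=0

Syndrome = 4 (error at position 4)


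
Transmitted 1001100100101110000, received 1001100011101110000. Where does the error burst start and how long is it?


XOR: 0000000111000000000

Burst at position 7, length 3


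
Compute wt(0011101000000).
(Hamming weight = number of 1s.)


Counting 1s in 0011101000000

4


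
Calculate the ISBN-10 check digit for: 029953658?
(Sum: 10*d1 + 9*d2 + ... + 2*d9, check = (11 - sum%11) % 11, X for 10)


Weighted sum: 253
253 mod 11 = 0

Check digit: 0


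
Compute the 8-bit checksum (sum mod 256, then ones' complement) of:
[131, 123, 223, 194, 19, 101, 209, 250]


Sum = 1250 mod 256 = 226
Complement = 29

29


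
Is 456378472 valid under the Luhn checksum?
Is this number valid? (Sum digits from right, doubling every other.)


Luhn sum = 42
42 mod 10 = 2

Invalid (Luhn sum mod 10 = 2)


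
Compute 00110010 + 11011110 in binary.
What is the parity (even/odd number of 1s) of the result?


00110010 = 50
11011110 = 222
Sum = 272 = 100010000
1s count = 2

even parity (2 ones in 100010000)


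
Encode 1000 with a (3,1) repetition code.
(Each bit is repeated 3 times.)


Each bit -> 3 copies

111000000000


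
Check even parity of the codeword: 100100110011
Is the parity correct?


Number of 1s: 6

Yes, parity is correct (6 ones)


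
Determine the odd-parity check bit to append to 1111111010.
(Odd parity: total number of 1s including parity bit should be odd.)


Number of 1s in data: 8
Parity bit: 1

1


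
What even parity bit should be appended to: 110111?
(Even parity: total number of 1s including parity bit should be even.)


Number of 1s in data: 5
Parity bit: 1

1


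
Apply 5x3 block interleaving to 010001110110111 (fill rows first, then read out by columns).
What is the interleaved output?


Matrix:
  010
  001
  110
  110
  111
Read columns: 001111011101001

001111011101001


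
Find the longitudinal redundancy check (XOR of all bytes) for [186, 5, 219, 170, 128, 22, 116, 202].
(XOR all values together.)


XOR chain: 186 ^ 5 ^ 219 ^ 170 ^ 128 ^ 22 ^ 116 ^ 202 = 230

230


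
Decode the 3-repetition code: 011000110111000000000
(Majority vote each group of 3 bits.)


Groups: 011, 000, 110, 111, 000, 000, 000
Majority votes: 1011000

1011000


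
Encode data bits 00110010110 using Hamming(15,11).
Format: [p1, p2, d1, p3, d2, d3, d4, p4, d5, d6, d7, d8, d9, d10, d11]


Parity bits: p1=1, p2=0, p3=0, p4=1

100001110010110


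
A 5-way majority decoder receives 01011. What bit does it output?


Ones: 3 out of 5
Threshold: 3

1 (3/5 voted 1)


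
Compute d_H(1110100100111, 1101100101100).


XOR: 0011000001011
Count of 1s: 5

5


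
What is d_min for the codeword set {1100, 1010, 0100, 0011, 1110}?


Comparing all pairs, minimum distance: 1
Can detect 0 errors, correct 0 errors

1


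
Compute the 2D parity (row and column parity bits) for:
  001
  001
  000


Row parities: 110
Column parities: 000

Row P: 110, Col P: 000, Corner: 0


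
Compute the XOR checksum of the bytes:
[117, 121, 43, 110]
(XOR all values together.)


XOR chain: 117 ^ 121 ^ 43 ^ 110 = 73

73


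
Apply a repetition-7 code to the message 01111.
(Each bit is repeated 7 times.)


Each bit -> 7 copies

00000001111111111111111111111111111


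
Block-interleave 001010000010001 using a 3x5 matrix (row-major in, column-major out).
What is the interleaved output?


Matrix:
  00101
  00000
  10001
Read columns: 001000100000101

001000100000101


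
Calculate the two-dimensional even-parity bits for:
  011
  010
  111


Row parities: 011
Column parities: 110

Row P: 011, Col P: 110, Corner: 0


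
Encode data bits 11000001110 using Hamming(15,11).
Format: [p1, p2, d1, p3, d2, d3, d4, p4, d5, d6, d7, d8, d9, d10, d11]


Parity bits: p1=1, p2=0, p3=0, p4=1

101010010001110


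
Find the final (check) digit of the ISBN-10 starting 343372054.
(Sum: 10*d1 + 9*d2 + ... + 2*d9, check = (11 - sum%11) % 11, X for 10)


Weighted sum: 186
186 mod 11 = 10

Check digit: 1


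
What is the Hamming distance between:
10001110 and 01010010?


XOR: 11011100
Count of 1s: 5

5


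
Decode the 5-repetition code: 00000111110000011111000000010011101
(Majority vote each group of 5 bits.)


Groups: 00000, 11111, 00000, 11111, 00000, 00100, 11101
Majority votes: 0101001

0101001


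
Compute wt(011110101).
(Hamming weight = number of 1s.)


Counting 1s in 011110101

6


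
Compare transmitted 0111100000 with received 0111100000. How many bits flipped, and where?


XOR: 0000000000

0 errors (received matches sent)


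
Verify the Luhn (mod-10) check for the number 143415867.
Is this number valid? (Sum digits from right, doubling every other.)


Luhn sum = 40
40 mod 10 = 0

Valid (Luhn sum mod 10 = 0)


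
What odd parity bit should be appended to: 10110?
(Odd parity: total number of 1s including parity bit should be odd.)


Number of 1s in data: 3
Parity bit: 0

0


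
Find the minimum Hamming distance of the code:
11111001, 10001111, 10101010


Comparing all pairs, minimum distance: 3
Can detect 2 errors, correct 1 errors

3


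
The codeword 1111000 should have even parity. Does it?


Number of 1s: 4

Yes, parity is correct (4 ones)


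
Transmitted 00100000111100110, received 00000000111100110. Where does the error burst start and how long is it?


XOR: 00100000000000000

Burst at position 2, length 1


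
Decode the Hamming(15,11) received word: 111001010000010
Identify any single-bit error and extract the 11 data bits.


Syndrome = 0: no error detected

Data: 10100000010 (no errors)


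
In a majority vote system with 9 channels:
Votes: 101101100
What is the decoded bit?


Ones: 5 out of 9
Threshold: 5

1 (5/9 voted 1)


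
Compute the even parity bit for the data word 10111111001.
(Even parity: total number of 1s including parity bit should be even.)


Number of 1s in data: 8
Parity bit: 0

0


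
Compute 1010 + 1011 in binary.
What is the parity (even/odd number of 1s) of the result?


1010 = 10
1011 = 11
Sum = 21 = 10101
1s count = 3

odd parity (3 ones in 10101)


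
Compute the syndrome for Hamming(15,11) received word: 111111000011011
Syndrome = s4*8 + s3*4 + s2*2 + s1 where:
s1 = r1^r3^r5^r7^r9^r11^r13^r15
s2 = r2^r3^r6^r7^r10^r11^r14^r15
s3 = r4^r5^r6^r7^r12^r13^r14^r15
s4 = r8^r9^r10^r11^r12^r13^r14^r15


s1=1, s2=0, s3=0, s4=0

Syndrome = 1 (error at position 1)


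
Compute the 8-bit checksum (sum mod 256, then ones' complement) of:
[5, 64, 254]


Sum = 323 mod 256 = 67
Complement = 188

188


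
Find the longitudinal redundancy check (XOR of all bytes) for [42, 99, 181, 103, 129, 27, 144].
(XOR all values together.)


XOR chain: 42 ^ 99 ^ 181 ^ 103 ^ 129 ^ 27 ^ 144 = 145

145


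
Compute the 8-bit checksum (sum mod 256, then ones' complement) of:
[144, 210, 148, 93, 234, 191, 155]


Sum = 1175 mod 256 = 151
Complement = 104

104


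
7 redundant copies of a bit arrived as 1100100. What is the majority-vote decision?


Ones: 3 out of 7
Threshold: 4

0 (3/7 voted 1)


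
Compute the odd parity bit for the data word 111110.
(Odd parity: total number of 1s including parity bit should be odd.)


Number of 1s in data: 5
Parity bit: 0

0


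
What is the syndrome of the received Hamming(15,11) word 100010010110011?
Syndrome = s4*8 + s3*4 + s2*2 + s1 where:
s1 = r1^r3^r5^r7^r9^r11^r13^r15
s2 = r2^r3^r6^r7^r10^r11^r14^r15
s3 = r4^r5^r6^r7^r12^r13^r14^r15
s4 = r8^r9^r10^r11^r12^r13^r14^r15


s1=0, s2=0, s3=1, s4=1

Syndrome = 12 (error at position 12)


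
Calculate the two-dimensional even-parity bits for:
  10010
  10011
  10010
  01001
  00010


Row parities: 01001
Column parities: 11000

Row P: 01001, Col P: 11000, Corner: 0


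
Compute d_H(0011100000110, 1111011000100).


XOR: 1100111000010
Count of 1s: 6

6


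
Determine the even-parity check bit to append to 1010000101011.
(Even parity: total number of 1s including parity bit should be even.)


Number of 1s in data: 6
Parity bit: 0

0


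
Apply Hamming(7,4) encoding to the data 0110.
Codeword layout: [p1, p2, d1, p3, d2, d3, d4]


Parity bits: p1=1, p2=1, p3=0

1100110


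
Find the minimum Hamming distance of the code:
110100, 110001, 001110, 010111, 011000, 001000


Comparing all pairs, minimum distance: 1
Can detect 0 errors, correct 0 errors

1


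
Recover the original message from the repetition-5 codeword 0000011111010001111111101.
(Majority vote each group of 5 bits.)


Groups: 00000, 11111, 01000, 11111, 11101
Majority votes: 01011

01011


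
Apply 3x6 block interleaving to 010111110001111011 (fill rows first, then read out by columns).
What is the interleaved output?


Matrix:
  010111
  110001
  111011
Read columns: 011111001100101111

011111001100101111


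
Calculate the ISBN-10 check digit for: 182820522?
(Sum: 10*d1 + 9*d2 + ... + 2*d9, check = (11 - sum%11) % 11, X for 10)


Weighted sum: 196
196 mod 11 = 9

Check digit: 2


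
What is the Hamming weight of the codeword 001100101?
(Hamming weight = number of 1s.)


Counting 1s in 001100101

4


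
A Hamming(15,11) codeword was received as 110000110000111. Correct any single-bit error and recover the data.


Syndrome = 0: no error detected

Data: 00010000111 (no errors)


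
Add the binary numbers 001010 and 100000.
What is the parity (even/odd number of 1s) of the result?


001010 = 10
100000 = 32
Sum = 42 = 101010
1s count = 3

odd parity (3 ones in 101010)


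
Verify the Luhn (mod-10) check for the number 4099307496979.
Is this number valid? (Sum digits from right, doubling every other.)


Luhn sum = 75
75 mod 10 = 5

Invalid (Luhn sum mod 10 = 5)


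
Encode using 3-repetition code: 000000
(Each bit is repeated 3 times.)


Each bit -> 3 copies

000000000000000000


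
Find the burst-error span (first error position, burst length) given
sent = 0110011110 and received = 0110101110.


XOR: 0000110000

Burst at position 4, length 2


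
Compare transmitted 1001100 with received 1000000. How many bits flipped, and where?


XOR: 0001100

2 error(s) at position(s): 3, 4


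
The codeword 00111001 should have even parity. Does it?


Number of 1s: 4

Yes, parity is correct (4 ones)


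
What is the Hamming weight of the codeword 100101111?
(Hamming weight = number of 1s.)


Counting 1s in 100101111

6


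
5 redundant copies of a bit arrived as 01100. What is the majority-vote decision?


Ones: 2 out of 5
Threshold: 3

0 (2/5 voted 1)


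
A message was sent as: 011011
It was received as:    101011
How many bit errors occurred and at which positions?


XOR: 110000

2 error(s) at position(s): 0, 1


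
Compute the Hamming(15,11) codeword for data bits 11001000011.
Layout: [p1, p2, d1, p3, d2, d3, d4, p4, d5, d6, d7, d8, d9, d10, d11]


Parity bits: p1=0, p2=1, p3=1, p4=1

011110011000011


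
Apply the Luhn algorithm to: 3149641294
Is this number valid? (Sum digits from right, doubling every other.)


Luhn sum = 48
48 mod 10 = 8

Invalid (Luhn sum mod 10 = 8)


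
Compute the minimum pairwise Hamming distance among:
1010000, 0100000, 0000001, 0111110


Comparing all pairs, minimum distance: 2
Can detect 1 errors, correct 0 errors

2


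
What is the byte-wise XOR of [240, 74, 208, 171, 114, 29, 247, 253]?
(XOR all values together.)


XOR chain: 240 ^ 74 ^ 208 ^ 171 ^ 114 ^ 29 ^ 247 ^ 253 = 164

164


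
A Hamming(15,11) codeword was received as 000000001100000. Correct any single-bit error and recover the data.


Syndrome = 3: error at position 3

Data: 10001100000 (corrected bit 3)


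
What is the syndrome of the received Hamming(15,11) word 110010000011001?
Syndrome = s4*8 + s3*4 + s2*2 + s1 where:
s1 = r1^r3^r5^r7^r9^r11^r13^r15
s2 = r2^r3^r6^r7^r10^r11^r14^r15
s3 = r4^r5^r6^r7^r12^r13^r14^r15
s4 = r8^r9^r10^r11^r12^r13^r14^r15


s1=0, s2=1, s3=1, s4=1

Syndrome = 14 (error at position 14)


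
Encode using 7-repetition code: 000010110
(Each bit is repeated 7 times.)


Each bit -> 7 copies

000000000000000000000000000011111110000000111111111111110000000


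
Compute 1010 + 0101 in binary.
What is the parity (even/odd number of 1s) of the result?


1010 = 10
0101 = 5
Sum = 15 = 1111
1s count = 4

even parity (4 ones in 1111)


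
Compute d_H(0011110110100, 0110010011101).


XOR: 0101100101001
Count of 1s: 6

6


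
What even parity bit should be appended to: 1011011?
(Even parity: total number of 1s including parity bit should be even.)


Number of 1s in data: 5
Parity bit: 1

1


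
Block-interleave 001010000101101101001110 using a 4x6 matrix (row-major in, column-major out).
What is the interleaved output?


Matrix:
  001010
  000101
  101101
  001110
Read columns: 001000001011011110010110

001000001011011110010110


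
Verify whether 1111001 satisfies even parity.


Number of 1s: 5

No, parity error (5 ones)


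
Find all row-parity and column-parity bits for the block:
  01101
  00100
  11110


Row parities: 110
Column parities: 10111

Row P: 110, Col P: 10111, Corner: 0


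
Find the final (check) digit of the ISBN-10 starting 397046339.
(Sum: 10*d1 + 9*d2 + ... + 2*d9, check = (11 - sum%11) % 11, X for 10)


Weighted sum: 260
260 mod 11 = 7

Check digit: 4


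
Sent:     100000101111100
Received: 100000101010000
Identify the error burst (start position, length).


XOR: 000000000101100

Burst at position 9, length 4


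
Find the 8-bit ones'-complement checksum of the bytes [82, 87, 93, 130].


Sum = 392 mod 256 = 136
Complement = 119

119


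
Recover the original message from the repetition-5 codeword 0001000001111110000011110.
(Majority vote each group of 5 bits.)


Groups: 00010, 00001, 11111, 00000, 11110
Majority votes: 00101

00101


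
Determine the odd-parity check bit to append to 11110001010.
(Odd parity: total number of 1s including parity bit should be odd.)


Number of 1s in data: 6
Parity bit: 1

1


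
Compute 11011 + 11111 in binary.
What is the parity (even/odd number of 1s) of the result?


11011 = 27
11111 = 31
Sum = 58 = 111010
1s count = 4

even parity (4 ones in 111010)


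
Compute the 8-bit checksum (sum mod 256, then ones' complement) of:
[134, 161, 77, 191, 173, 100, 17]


Sum = 853 mod 256 = 85
Complement = 170

170


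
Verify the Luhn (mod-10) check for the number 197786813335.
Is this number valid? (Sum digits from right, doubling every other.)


Luhn sum = 64
64 mod 10 = 4

Invalid (Luhn sum mod 10 = 4)


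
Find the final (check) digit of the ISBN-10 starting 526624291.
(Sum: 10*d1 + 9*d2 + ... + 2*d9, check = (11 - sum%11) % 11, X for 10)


Weighted sum: 227
227 mod 11 = 7

Check digit: 4


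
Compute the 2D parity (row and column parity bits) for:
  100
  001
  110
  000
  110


Row parities: 11000
Column parities: 101

Row P: 11000, Col P: 101, Corner: 0


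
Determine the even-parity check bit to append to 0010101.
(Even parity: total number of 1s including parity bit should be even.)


Number of 1s in data: 3
Parity bit: 1

1


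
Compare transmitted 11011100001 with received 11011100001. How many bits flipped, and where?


XOR: 00000000000

0 errors (received matches sent)


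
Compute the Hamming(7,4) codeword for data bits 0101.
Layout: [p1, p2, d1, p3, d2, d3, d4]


Parity bits: p1=0, p2=1, p3=0

0100101


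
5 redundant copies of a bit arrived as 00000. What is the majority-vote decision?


Ones: 0 out of 5
Threshold: 3

0 (0/5 voted 1)


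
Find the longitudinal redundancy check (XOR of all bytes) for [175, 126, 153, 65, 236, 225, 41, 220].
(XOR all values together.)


XOR chain: 175 ^ 126 ^ 153 ^ 65 ^ 236 ^ 225 ^ 41 ^ 220 = 241

241


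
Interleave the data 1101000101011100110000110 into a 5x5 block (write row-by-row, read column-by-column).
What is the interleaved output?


Matrix:
  11010
  00101
  01110
  01100
  00110
Read columns: 1000010110011111010101000

1000010110011111010101000


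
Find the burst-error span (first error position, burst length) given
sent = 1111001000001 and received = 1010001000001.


XOR: 0101000000000

Burst at position 1, length 3


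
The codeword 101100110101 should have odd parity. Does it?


Number of 1s: 7

Yes, parity is correct (7 ones)


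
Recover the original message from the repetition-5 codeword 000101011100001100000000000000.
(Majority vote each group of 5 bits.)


Groups: 00010, 10111, 00001, 10000, 00000, 00000
Majority votes: 010000

010000


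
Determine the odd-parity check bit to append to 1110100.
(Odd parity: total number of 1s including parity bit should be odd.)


Number of 1s in data: 4
Parity bit: 1

1


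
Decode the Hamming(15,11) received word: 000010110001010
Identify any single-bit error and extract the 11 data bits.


Syndrome = 8: error at position 8

Data: 01010001010 (corrected bit 8)


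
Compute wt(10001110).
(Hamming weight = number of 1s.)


Counting 1s in 10001110

4


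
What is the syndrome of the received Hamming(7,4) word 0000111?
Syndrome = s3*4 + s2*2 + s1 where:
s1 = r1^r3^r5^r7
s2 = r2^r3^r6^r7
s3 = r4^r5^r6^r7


s1=0, s2=0, s3=1

Syndrome = 4 (error at position 4)


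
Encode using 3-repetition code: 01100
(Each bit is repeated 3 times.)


Each bit -> 3 copies

000111111000000


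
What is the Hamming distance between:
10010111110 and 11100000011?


XOR: 01110111101
Count of 1s: 8

8


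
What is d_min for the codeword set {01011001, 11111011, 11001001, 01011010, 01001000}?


Comparing all pairs, minimum distance: 2
Can detect 1 errors, correct 0 errors

2


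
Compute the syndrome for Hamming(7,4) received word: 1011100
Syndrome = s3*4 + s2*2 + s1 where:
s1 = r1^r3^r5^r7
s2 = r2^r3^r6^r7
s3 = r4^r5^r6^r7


s1=1, s2=1, s3=0

Syndrome = 3 (error at position 3)


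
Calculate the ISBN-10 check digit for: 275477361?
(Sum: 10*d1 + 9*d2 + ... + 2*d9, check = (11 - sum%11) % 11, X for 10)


Weighted sum: 260
260 mod 11 = 7

Check digit: 4


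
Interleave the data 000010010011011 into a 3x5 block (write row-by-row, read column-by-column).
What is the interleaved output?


Matrix:
  00001
  00100
  11011
Read columns: 001001010001101

001001010001101


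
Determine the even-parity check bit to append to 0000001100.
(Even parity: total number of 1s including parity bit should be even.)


Number of 1s in data: 2
Parity bit: 0

0


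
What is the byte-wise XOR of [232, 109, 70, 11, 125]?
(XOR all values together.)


XOR chain: 232 ^ 109 ^ 70 ^ 11 ^ 125 = 181

181


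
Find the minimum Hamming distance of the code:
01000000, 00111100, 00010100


Comparing all pairs, minimum distance: 2
Can detect 1 errors, correct 0 errors

2


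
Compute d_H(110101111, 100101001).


XOR: 010000110
Count of 1s: 3

3


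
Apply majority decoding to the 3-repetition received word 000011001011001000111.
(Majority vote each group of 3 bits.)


Groups: 000, 011, 001, 011, 001, 000, 111
Majority votes: 0101001

0101001


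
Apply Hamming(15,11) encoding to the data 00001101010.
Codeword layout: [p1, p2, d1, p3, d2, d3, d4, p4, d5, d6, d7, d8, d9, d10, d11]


Parity bits: p1=1, p2=0, p3=0, p4=0

100000001101010


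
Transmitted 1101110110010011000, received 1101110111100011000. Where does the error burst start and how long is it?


XOR: 0000000001110000000

Burst at position 9, length 3


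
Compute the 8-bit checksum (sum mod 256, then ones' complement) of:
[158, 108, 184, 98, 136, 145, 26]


Sum = 855 mod 256 = 87
Complement = 168

168


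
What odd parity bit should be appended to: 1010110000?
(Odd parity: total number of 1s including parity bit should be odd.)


Number of 1s in data: 4
Parity bit: 1

1


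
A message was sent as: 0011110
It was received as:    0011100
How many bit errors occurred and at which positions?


XOR: 0000010

1 error(s) at position(s): 5


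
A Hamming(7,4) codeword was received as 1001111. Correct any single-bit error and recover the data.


Syndrome = 1: error at position 1

Data: 0111 (corrected bit 1)


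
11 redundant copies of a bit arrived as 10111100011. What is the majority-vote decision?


Ones: 7 out of 11
Threshold: 6

1 (7/11 voted 1)


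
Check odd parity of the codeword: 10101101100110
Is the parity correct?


Number of 1s: 8

No, parity error (8 ones)


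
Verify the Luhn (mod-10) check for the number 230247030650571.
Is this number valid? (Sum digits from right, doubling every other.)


Luhn sum = 46
46 mod 10 = 6

Invalid (Luhn sum mod 10 = 6)


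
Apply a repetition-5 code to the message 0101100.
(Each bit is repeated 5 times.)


Each bit -> 5 copies

00000111110000011111111110000000000


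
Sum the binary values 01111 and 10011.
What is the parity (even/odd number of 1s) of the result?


01111 = 15
10011 = 19
Sum = 34 = 100010
1s count = 2

even parity (2 ones in 100010)


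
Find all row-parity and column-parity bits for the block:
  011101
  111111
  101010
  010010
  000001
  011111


Row parities: 001011
Column parities: 000100

Row P: 001011, Col P: 000100, Corner: 1


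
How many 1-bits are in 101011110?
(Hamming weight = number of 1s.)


Counting 1s in 101011110

6


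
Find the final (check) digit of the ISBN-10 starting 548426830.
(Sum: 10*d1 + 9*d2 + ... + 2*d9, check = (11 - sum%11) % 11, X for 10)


Weighted sum: 261
261 mod 11 = 8

Check digit: 3


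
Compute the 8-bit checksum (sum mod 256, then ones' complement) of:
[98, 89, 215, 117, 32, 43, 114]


Sum = 708 mod 256 = 196
Complement = 59

59


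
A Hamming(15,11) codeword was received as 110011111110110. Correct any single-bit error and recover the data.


Syndrome = 4: error at position 4

Data: 01111110110 (corrected bit 4)


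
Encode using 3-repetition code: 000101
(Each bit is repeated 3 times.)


Each bit -> 3 copies

000000000111000111


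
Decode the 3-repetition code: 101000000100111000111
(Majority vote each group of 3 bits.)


Groups: 101, 000, 000, 100, 111, 000, 111
Majority votes: 1000101

1000101


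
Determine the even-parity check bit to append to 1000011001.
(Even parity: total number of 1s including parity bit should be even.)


Number of 1s in data: 4
Parity bit: 0

0


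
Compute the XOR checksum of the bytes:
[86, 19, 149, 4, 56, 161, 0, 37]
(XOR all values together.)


XOR chain: 86 ^ 19 ^ 149 ^ 4 ^ 56 ^ 161 ^ 0 ^ 37 = 104

104


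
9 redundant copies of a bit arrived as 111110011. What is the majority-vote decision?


Ones: 7 out of 9
Threshold: 5

1 (7/9 voted 1)


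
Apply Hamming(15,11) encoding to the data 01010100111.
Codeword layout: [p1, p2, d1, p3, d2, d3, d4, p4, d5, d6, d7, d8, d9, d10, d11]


Parity bits: p1=0, p2=0, p3=1, p4=0

000110100100111


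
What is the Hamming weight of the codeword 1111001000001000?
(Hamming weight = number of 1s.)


Counting 1s in 1111001000001000

6


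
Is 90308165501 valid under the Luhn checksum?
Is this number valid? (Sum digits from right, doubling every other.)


Luhn sum = 35
35 mod 10 = 5

Invalid (Luhn sum mod 10 = 5)


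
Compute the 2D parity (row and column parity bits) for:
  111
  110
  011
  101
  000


Row parities: 10000
Column parities: 111

Row P: 10000, Col P: 111, Corner: 1


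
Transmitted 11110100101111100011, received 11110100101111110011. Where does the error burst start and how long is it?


XOR: 00000000000000010000

Burst at position 15, length 1


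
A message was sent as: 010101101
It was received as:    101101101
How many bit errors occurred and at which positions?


XOR: 111000000

3 error(s) at position(s): 0, 1, 2


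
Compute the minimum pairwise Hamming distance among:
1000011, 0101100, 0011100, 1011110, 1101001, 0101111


Comparing all pairs, minimum distance: 2
Can detect 1 errors, correct 0 errors

2


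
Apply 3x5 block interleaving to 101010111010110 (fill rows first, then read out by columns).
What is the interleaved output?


Matrix:
  10101
  01110
  10110
Read columns: 101010111011100

101010111011100


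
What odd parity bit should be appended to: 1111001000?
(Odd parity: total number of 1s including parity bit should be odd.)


Number of 1s in data: 5
Parity bit: 0

0


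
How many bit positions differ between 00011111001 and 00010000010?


XOR: 00001111011
Count of 1s: 6

6


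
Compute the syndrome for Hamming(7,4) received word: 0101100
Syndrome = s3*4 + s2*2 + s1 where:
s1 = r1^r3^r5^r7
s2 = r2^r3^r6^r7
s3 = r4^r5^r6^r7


s1=1, s2=1, s3=0

Syndrome = 3 (error at position 3)


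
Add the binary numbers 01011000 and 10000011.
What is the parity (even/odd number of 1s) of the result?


01011000 = 88
10000011 = 131
Sum = 219 = 11011011
1s count = 6

even parity (6 ones in 11011011)


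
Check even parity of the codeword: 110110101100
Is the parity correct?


Number of 1s: 7

No, parity error (7 ones)


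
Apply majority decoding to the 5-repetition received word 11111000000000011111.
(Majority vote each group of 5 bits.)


Groups: 11111, 00000, 00000, 11111
Majority votes: 1001

1001


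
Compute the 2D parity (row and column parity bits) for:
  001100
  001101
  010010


Row parities: 010
Column parities: 010011

Row P: 010, Col P: 010011, Corner: 1


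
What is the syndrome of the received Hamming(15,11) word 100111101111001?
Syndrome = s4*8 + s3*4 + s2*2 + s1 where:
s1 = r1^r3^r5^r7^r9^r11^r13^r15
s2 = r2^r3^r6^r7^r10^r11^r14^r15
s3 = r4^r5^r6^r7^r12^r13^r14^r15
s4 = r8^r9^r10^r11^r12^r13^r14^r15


s1=0, s2=1, s3=0, s4=1

Syndrome = 10 (error at position 10)


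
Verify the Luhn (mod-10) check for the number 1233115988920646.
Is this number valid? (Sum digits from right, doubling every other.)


Luhn sum = 72
72 mod 10 = 2

Invalid (Luhn sum mod 10 = 2)


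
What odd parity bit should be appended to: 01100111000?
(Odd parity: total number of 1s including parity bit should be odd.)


Number of 1s in data: 5
Parity bit: 0

0


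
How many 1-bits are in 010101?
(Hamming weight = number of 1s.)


Counting 1s in 010101

3


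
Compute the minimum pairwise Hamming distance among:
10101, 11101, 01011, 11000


Comparing all pairs, minimum distance: 1
Can detect 0 errors, correct 0 errors

1


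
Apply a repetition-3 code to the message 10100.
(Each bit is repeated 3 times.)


Each bit -> 3 copies

111000111000000


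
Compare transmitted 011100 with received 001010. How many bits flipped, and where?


XOR: 010110

3 error(s) at position(s): 1, 3, 4


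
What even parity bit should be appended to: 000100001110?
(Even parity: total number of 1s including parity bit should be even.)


Number of 1s in data: 4
Parity bit: 0

0


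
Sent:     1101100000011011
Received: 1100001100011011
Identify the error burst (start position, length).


XOR: 0001101100000000

Burst at position 3, length 5


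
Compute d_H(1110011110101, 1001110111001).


XOR: 0111101001100
Count of 1s: 7

7


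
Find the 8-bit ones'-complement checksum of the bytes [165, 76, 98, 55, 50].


Sum = 444 mod 256 = 188
Complement = 67

67


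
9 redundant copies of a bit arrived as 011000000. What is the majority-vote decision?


Ones: 2 out of 9
Threshold: 5

0 (2/9 voted 1)


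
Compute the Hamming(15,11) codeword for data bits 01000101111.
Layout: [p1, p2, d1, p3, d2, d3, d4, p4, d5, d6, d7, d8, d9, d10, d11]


Parity bits: p1=1, p2=1, p3=1, p4=1

110110010101111


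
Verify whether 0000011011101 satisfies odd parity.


Number of 1s: 6

No, parity error (6 ones)


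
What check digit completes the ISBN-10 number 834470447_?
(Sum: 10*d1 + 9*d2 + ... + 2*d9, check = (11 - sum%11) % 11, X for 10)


Weighted sum: 251
251 mod 11 = 9

Check digit: 2


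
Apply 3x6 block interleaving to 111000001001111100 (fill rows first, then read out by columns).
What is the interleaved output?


Matrix:
  111000
  001001
  111100
Read columns: 101101111001000010

101101111001000010


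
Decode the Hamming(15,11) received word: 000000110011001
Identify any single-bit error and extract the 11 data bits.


Syndrome = 7: error at position 7

Data: 00000011001 (corrected bit 7)


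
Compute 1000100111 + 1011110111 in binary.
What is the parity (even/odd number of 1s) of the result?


1000100111 = 551
1011110111 = 759
Sum = 1310 = 10100011110
1s count = 6

even parity (6 ones in 10100011110)


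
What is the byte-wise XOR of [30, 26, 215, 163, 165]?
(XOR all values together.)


XOR chain: 30 ^ 26 ^ 215 ^ 163 ^ 165 = 213

213


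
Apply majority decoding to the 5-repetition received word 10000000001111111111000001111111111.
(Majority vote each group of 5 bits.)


Groups: 10000, 00000, 11111, 11111, 00000, 11111, 11111
Majority votes: 0011011

0011011


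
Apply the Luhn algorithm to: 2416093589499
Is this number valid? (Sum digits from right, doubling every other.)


Luhn sum = 66
66 mod 10 = 6

Invalid (Luhn sum mod 10 = 6)


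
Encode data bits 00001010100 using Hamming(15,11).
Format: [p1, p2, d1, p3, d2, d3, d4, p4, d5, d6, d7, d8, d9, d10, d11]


Parity bits: p1=1, p2=1, p3=1, p4=1

110100011010100


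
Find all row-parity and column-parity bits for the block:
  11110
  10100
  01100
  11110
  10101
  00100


Row parities: 000011
Column parities: 01001

Row P: 000011, Col P: 01001, Corner: 0


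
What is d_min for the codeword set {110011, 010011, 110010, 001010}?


Comparing all pairs, minimum distance: 1
Can detect 0 errors, correct 0 errors

1


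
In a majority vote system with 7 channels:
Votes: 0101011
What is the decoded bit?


Ones: 4 out of 7
Threshold: 4

1 (4/7 voted 1)


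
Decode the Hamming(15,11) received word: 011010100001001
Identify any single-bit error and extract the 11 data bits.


Syndrome = 0: no error detected

Data: 11010001001 (no errors)


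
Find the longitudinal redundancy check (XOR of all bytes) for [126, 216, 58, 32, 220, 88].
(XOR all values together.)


XOR chain: 126 ^ 216 ^ 58 ^ 32 ^ 220 ^ 88 = 56

56


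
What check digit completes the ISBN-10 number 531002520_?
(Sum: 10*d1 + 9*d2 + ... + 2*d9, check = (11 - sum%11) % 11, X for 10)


Weighted sum: 121
121 mod 11 = 0

Check digit: 0


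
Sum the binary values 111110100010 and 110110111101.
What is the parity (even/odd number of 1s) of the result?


111110100010 = 4002
110110111101 = 3517
Sum = 7519 = 1110101011111
1s count = 10

even parity (10 ones in 1110101011111)


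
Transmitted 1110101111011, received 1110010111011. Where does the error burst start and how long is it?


XOR: 0000111000000

Burst at position 4, length 3


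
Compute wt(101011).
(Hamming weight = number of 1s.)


Counting 1s in 101011

4


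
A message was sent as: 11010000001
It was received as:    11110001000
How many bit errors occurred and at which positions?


XOR: 00100001001

3 error(s) at position(s): 2, 7, 10


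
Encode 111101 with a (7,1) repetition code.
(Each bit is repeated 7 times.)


Each bit -> 7 copies

111111111111111111111111111100000001111111


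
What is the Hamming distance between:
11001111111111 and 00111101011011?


XOR: 11110010100100
Count of 1s: 7

7


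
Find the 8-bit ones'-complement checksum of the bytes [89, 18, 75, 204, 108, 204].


Sum = 698 mod 256 = 186
Complement = 69

69


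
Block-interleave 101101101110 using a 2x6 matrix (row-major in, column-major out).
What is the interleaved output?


Matrix:
  101101
  101110
Read columns: 110011110110

110011110110


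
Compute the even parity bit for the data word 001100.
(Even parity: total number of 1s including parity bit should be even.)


Number of 1s in data: 2
Parity bit: 0

0


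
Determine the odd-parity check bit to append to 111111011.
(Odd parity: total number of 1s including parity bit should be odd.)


Number of 1s in data: 8
Parity bit: 1

1


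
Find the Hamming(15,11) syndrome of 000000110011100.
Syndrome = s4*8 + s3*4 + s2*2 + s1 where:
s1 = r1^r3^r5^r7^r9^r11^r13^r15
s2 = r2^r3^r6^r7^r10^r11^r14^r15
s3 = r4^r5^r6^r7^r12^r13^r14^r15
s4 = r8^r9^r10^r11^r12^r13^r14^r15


s1=1, s2=0, s3=1, s4=0

Syndrome = 5 (error at position 5)


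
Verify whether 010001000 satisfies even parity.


Number of 1s: 2

Yes, parity is correct (2 ones)


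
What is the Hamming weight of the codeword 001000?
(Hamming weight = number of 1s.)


Counting 1s in 001000

1


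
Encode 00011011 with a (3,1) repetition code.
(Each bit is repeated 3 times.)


Each bit -> 3 copies

000000000111111000111111


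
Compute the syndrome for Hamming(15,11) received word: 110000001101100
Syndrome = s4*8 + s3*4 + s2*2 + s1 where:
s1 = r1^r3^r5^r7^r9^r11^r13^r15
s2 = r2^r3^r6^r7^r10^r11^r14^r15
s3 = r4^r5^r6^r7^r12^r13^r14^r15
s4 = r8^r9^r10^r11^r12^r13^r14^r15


s1=1, s2=0, s3=0, s4=0

Syndrome = 1 (error at position 1)


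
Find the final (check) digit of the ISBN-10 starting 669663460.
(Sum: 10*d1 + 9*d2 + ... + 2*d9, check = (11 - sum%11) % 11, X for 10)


Weighted sum: 313
313 mod 11 = 5

Check digit: 6
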